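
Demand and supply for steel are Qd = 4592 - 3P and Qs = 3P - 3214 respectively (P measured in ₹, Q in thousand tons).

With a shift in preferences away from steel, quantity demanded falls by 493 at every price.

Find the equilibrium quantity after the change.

Original equilibrium: 4592 - 3P = 3P - 3214 gives 7806 = 6P, so P = 1301 and Q = 689.
The shock moves the curves to Qd = 4099 - 3P and Qs = 3P - 3214.
Clearing the new market: 4099 - 3P = 3P - 3214, so P = 7313/6 ≈ 1218.8333 and Q = 442.5.

442.5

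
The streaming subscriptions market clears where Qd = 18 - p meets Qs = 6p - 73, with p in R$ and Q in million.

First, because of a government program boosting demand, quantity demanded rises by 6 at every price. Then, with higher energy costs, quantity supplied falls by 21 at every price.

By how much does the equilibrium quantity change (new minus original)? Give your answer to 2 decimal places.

+2.14

Solve the original market: 18 - p = 6p - 73, hence p = 13 and Q = 5.
With the change applied: demand Qd = 24 - p, supply Qs = 6p - 94.
Setting them equal: 24 - p = 6p - 94 → 118 = 7p, so p = 118/7 ≈ 16.8571 and Q = 50/7 ≈ 7.1429.
ΔQ = 7.1429 − 5 = +2.14.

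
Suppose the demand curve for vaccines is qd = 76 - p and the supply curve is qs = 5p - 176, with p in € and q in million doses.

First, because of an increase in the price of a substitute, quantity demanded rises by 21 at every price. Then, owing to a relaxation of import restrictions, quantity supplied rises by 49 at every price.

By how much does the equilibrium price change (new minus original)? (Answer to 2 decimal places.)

-4.67

Before the shock: 76 - p = 5p - 176 ⇒ 252 = 6p ⇒ p = 42, q = 34.
The new curves are qd = 97 - p (demand) and qs = 5p - 127 (supply).
Clearing the new market: 97 - p = 5p - 127, so p = 112/3 ≈ 37.3333 and q = 179/3 ≈ 59.6667.
Δp = 37.3333 − 42 = -4.67.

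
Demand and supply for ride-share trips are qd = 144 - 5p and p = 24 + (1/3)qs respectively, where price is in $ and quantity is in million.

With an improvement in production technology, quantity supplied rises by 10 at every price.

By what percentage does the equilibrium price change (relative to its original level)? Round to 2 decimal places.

-4.63

Before the shock: 144 - 5p = 3p - 72 ⇒ 216 = 8p ⇒ p = 27, q = 9.
The shock moves the curves to qd = 144 - 5p and qs = 3p - 62.
New equilibrium: 144 - 5p = 3p - 62 ⇒ 206 = 8p ⇒ p = 25.75, q = 15.25.
%Δp = (25.75 − 27) / 27 × 100 = -4.63%.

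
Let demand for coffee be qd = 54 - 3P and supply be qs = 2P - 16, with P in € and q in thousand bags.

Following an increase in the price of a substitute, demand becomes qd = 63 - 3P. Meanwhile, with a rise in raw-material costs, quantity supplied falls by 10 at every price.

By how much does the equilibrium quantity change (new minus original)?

Original equilibrium: 54 - 3P = 2P - 16 gives 70 = 5P, so P = 14 and q = 12.
The shock moves the curves to qd = 63 - 3P and qs = 2P - 26.
Equate the new curves: 63 - 3P = 2P - 26, giving 89 = 5P, P = 17.8, q = 9.6.
Δq = 9.6 − 12 = -2.4.

-2.4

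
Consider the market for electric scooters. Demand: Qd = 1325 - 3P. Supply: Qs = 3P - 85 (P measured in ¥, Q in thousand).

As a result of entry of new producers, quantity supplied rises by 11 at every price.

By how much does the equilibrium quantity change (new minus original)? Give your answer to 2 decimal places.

Before the shock: 1325 - 3P = 3P - 85 ⇒ 1410 = 6P ⇒ P = 235, Q = 620.
The shock moves the curves to Qd = 1325 - 3P and Qs = 3P - 74.
Setting them equal: 1325 - 3P = 3P - 74 → 1399 = 6P, so P = 1399/6 ≈ 233.1667 and Q = 625.5.
ΔQ = 625.5 − 620 = +5.50.

+5.50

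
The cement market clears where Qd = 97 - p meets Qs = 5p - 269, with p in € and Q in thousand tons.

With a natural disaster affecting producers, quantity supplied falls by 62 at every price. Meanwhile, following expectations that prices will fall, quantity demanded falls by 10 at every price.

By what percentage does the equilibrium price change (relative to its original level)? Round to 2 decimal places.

+14.21

Initially, 97 - p = 5p - 269, so 366 = 6p and p = 61, Q = 36.
With the change applied: demand Qd = 87 - p, supply Qs = 5p - 331.
Clearing the new market: 87 - p = 5p - 331, so p = 209/3 ≈ 69.6667 and Q = 52/3 ≈ 17.3333.
%Δp = (69.6667 − 61) / 61 × 100 = +14.21%.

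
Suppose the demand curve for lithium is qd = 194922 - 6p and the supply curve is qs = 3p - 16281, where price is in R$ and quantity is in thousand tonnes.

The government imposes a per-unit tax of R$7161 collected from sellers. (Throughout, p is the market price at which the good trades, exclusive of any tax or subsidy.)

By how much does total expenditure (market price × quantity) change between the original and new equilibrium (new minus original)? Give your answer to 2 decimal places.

Before the shock: 194922 - 6p = 3p - 16281 ⇒ 211203 = 9p ⇒ p = 23467, q = 54120.
Since sellers keep the price net of the tax, the effective supply curve becomes qs = 3p - 37764.
Setting them equal: 194922 - 6p = 3p - 37764 → 232686 = 9p, so p = 25854 and q = 39798.
Expenditure moves from 23467×54120 = 1270034040 to 25854×39798 = 1028937492; change = -241096548.00.

-241096548.00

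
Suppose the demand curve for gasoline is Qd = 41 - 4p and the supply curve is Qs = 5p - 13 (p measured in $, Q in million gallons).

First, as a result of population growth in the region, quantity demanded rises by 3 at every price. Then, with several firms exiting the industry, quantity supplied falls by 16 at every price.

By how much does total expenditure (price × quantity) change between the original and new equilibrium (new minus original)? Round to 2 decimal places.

-8.27

Before the shock: 41 - 4p = 5p - 13 ⇒ 54 = 9p ⇒ p = 6, Q = 17.
The shock moves the curves to Qd = 44 - 4p and Qs = 5p - 29.
Setting them equal: 44 - 4p = 5p - 29 → 73 = 9p, so p = 73/9 ≈ 8.1111 and Q = 104/9 ≈ 11.5556.
Expenditure moves from 6×17 = 102 to 8.1111×11.5556 = 93.7284; change = -8.27.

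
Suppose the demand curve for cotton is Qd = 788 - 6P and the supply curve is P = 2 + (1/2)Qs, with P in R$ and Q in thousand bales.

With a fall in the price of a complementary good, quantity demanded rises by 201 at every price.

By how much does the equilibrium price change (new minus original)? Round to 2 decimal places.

Initially, 788 - 6P = 2P - 4, so 792 = 8P and P = 99, Q = 194.
With the change applied: demand Qd = 989 - 6P, supply Qs = 2P - 4.
New equilibrium: 989 - 6P = 2P - 4 ⇒ 993 = 8P ⇒ P = 124.125, Q = 244.25.
ΔP = 124.125 − 99 = +25.13.

+25.13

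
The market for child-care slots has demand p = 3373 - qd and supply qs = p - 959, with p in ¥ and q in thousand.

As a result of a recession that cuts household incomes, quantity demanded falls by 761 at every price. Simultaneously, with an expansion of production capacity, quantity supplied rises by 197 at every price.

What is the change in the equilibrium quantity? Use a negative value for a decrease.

Initially, 3373 - p = p - 959, so 4332 = 2p and p = 2166, q = 1207.
The shock moves the curves to qd = 2612 - p and qs = p - 762.
New equilibrium: 2612 - p = p - 762 ⇒ 3374 = 2p ⇒ p = 1687, q = 925.
Δq = 925 − 1207 = -282.

-282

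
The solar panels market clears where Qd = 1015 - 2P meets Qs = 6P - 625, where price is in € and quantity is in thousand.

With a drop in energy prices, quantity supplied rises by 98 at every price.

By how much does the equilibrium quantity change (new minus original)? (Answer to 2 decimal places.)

+24.50

Original equilibrium: 1015 - 2P = 6P - 625 gives 1640 = 8P, so P = 205 and Q = 605.
After the shift, demand is Qd = 1015 - 2P and supply is Qs = 6P - 527.
New equilibrium: 1015 - 2P = 6P - 527 ⇒ 1542 = 8P ⇒ P = 192.75, Q = 629.5.
ΔQ = 629.5 − 605 = +24.50.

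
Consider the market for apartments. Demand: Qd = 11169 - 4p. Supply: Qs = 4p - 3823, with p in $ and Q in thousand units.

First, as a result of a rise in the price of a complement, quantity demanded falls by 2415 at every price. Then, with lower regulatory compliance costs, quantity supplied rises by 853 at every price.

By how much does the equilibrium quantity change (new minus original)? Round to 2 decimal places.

Before the shock: 11169 - 4p = 4p - 3823 ⇒ 14992 = 8p ⇒ p = 1874, Q = 3673.
After the shift, demand is Qd = 8754 - 4p and supply is Qs = 4p - 2970.
Equate the new curves: 8754 - 4p = 4p - 2970, giving 11724 = 8p, p = 1465.5, Q = 2892.
ΔQ = 2892 − 3673 = -781.00.

-781.00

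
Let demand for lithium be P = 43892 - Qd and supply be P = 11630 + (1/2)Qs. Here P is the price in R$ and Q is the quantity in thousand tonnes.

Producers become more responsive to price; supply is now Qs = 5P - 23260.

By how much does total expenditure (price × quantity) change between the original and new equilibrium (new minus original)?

Before the shock: 43892 - P = 2P - 23260 ⇒ 67152 = 3P ⇒ P = 22384, Q = 21508.
The shock moves the curves to Qd = 43892 - P and Qs = 5P - 23260.
Clearing the new market: 43892 - P = 5P - 23260, so P = 11192 and Q = 32700.
Expenditure moves from 22384×21508 = 481435072 to 11192×32700 = 365978400; change = -115456672.

-115456672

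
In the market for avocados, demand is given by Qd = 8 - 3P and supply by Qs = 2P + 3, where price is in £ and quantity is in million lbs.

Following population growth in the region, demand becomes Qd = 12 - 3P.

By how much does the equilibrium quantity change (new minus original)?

Initially, 8 - 3P = 2P + 3, so 5 = 5P and P = 1, Q = 5.
The new curves are Qd = 12 - 3P (demand) and Qs = 2P + 3 (supply).
Equate the new curves: 12 - 3P = 2P + 3, giving 9 = 5P, P = 1.8, Q = 6.6.
ΔQ = 6.6 − 5 = +1.6.

+1.6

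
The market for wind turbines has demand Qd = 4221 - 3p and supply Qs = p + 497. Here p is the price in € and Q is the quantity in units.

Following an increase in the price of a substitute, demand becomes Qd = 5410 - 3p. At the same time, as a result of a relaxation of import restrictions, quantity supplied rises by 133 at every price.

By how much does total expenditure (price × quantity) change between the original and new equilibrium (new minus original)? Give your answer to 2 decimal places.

+851407.00

Before the shock: 4221 - 3p = p + 497 ⇒ 3724 = 4p ⇒ p = 931, Q = 1428.
The shock moves the curves to Qd = 5410 - 3p and Qs = p + 630.
Setting them equal: 5410 - 3p = p + 630 → 4780 = 4p, so p = 1195 and Q = 1825.
Expenditure moves from 931×1428 = 1329468 to 1195×1825 = 2180875; change = +851407.00.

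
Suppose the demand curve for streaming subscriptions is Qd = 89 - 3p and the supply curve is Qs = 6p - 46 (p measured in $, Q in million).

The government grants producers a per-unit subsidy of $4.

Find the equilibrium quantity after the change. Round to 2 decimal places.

52.00

Initially, 89 - 3p = 6p - 46, so 135 = 9p and p = 15, Q = 44.
Since sellers receive the price plus the subsidy, the effective supply curve becomes Qs = 6p - 22.
Clearing the new market: 89 - 3p = 6p - 22, so p = 37/3 ≈ 12.3333 and Q = 52.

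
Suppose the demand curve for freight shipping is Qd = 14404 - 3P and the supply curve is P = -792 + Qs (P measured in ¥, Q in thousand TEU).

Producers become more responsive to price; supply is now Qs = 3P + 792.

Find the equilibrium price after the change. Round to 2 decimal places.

Original equilibrium: 14404 - 3P = P + 792 gives 13612 = 4P, so P = 3403 and Q = 4195.
After the shift, demand is Qd = 14404 - 3P and supply is Qs = 3P + 792.
Equate the new curves: 14404 - 3P = 3P + 792, giving 13612 = 6P, P = 6806/3 ≈ 2268.6667, Q = 7598.

2268.67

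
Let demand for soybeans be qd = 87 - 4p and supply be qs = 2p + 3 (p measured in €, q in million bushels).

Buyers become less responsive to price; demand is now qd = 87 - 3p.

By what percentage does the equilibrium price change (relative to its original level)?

Solve the original market: 87 - 4p = 2p + 3, hence p = 14 and q = 31.
After the shift, demand is qd = 87 - 3p and supply is qs = 2p + 3.
Equate the new curves: 87 - 3p = 2p + 3, giving 84 = 5p, p = 16.8, q = 36.6.
%Δp = (16.8 − 14) / 14 × 100 = +20%.

+20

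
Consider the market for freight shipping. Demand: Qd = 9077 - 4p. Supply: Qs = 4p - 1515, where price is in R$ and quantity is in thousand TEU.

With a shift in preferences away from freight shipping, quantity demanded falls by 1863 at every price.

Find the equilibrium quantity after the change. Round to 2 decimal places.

2849.50

Before the shock: 9077 - 4p = 4p - 1515 ⇒ 10592 = 8p ⇒ p = 1324, Q = 3781.
The shock moves the curves to Qd = 7214 - 4p and Qs = 4p - 1515.
Setting them equal: 7214 - 4p = 4p - 1515 → 8729 = 8p, so p = 1091.125 and Q = 2849.5.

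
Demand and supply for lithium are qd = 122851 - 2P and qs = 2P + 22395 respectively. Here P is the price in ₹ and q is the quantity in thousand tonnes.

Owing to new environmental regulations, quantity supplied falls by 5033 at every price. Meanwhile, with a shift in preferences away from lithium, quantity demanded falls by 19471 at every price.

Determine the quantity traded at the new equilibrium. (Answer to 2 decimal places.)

60371.00

Before the shock: 122851 - 2P = 2P + 22395 ⇒ 100456 = 4P ⇒ P = 25114, q = 72623.
The new curves are qd = 103380 - 2P (demand) and qs = 2P + 17362 (supply).
New equilibrium: 103380 - 2P = 2P + 17362 ⇒ 86018 = 4P ⇒ P = 21504.5, q = 60371.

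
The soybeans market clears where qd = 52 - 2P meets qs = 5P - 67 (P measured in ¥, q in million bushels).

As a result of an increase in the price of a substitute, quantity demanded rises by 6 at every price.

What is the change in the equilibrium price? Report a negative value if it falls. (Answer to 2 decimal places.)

+0.86

Before the shock: 52 - 2P = 5P - 67 ⇒ 119 = 7P ⇒ P = 17, q = 18.
The new curves are qd = 58 - 2P (demand) and qs = 5P - 67 (supply).
Equate the new curves: 58 - 2P = 5P - 67, giving 125 = 7P, P = 125/7 ≈ 17.8571, q = 156/7 ≈ 22.2857.
ΔP = 17.8571 − 17 = +0.86.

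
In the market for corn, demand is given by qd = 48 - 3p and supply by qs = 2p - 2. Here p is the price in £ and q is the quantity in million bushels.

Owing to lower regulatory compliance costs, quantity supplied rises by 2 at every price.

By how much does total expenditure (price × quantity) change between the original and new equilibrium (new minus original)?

+4.32

Solve the original market: 48 - 3p = 2p - 2, hence p = 10 and q = 18.
With the change applied: demand qd = 48 - 3p, supply qs = 2p.
Equate the new curves: 48 - 3p = 2p, giving 48 = 5p, p = 9.6, q = 19.2.
Expenditure moves from 10×18 = 180 to 9.6×19.2 = 184.32; change = +4.32.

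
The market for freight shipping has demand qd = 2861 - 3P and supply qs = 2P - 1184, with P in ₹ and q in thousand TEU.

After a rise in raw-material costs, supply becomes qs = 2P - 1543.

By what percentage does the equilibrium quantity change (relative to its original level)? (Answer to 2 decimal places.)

-49.63

Solve the original market: 2861 - 3P = 2P - 1184, hence P = 809 and q = 434.
With the change applied: demand qd = 2861 - 3P, supply qs = 2P - 1543.
Clearing the new market: 2861 - 3P = 2P - 1543, so P = 880.8 and q = 218.6.
%Δq = (218.6 − 434) / 434 × 100 = -49.63%.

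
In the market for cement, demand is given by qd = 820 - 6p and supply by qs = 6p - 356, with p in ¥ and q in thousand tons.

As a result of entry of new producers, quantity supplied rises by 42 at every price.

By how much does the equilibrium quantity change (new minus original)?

Original equilibrium: 820 - 6p = 6p - 356 gives 1176 = 12p, so p = 98 and q = 232.
The shock moves the curves to qd = 820 - 6p and qs = 6p - 314.
Setting them equal: 820 - 6p = 6p - 314 → 1134 = 12p, so p = 94.5 and q = 253.
Δq = 253 − 232 = +21.

+21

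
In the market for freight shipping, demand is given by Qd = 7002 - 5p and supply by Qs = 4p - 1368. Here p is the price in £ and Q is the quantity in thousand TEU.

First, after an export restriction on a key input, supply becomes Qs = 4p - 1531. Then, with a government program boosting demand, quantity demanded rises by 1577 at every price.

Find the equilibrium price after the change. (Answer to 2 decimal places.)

Solve the original market: 7002 - 5p = 4p - 1368, hence p = 930 and Q = 2352.
After the shift, demand is Qd = 8579 - 5p and supply is Qs = 4p - 1531.
New equilibrium: 8579 - 5p = 4p - 1531 ⇒ 10110 = 9p ⇒ p = 3370/3 ≈ 1123.3333, Q = 8887/3 ≈ 2962.3333.

1123.33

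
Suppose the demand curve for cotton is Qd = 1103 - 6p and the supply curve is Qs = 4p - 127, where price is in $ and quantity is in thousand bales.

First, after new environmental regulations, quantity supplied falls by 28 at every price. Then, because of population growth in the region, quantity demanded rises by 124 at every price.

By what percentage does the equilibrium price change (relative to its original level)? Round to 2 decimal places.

Original equilibrium: 1103 - 6p = 4p - 127 gives 1230 = 10p, so p = 123 and Q = 365.
The new curves are Qd = 1227 - 6p (demand) and Qs = 4p - 155 (supply).
Clearing the new market: 1227 - 6p = 4p - 155, so p = 138.2 and Q = 397.8.
%Δp = (138.2 − 123) / 123 × 100 = +12.36%.

+12.36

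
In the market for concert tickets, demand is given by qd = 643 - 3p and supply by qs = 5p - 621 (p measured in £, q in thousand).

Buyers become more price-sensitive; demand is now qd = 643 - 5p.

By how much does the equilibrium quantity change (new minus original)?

-158

Original equilibrium: 643 - 3p = 5p - 621 gives 1264 = 8p, so p = 158 and q = 169.
The shock moves the curves to qd = 643 - 5p and qs = 5p - 621.
New equilibrium: 643 - 5p = 5p - 621 ⇒ 1264 = 10p ⇒ p = 126.4, q = 11.
Δq = 11 − 169 = -158.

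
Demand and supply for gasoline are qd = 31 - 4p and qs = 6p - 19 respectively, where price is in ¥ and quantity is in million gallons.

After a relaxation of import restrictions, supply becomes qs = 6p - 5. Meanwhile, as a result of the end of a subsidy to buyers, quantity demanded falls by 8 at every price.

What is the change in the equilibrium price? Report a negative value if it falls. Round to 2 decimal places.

Initially, 31 - 4p = 6p - 19, so 50 = 10p and p = 5, q = 11.
The new curves are qd = 23 - 4p (demand) and qs = 6p - 5 (supply).
Equate the new curves: 23 - 4p = 6p - 5, giving 28 = 10p, p = 2.8, q = 11.8.
Δp = 2.8 − 5 = -2.20.

-2.20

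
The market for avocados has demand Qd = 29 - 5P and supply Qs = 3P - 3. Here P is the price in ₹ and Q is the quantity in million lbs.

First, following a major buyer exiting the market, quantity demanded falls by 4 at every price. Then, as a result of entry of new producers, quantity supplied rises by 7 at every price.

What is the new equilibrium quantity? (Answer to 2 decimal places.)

11.88

Initially, 29 - 5P = 3P - 3, so 32 = 8P and P = 4, Q = 9.
With the change applied: demand Qd = 25 - 5P, supply Qs = 3P + 4.
Setting them equal: 25 - 5P = 3P + 4 → 21 = 8P, so P = 2.625 and Q = 11.875.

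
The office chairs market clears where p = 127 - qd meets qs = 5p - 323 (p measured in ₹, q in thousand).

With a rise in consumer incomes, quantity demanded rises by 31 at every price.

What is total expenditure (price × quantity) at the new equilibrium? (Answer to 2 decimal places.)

6239.64

Original equilibrium: 127 - p = 5p - 323 gives 450 = 6p, so p = 75 and q = 52.
After the shift, demand is qd = 158 - p and supply is qs = 5p - 323.
Setting them equal: 158 - p = 5p - 323 → 481 = 6p, so p = 481/6 ≈ 80.1667 and q = 467/6 ≈ 77.8333.
New expenditure = 80.1667 × 77.8333 = 6239.64.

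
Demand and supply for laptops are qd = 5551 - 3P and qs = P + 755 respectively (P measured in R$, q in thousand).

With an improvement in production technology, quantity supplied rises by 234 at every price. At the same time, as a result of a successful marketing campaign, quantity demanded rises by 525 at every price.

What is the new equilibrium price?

1271.75

Original equilibrium: 5551 - 3P = P + 755 gives 4796 = 4P, so P = 1199 and q = 1954.
The new curves are qd = 6076 - 3P (demand) and qs = P + 989 (supply).
New equilibrium: 6076 - 3P = P + 989 ⇒ 5087 = 4P ⇒ P = 1271.75, q = 2260.75.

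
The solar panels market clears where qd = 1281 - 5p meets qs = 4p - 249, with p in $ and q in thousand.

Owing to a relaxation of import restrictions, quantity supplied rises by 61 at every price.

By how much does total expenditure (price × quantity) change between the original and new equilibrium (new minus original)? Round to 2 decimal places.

+2610.20

Initially, 1281 - 5p = 4p - 249, so 1530 = 9p and p = 170, q = 431.
With the change applied: demand qd = 1281 - 5p, supply qs = 4p - 188.
Clearing the new market: 1281 - 5p = 4p - 188, so p = 1469/9 ≈ 163.2222 and q = 4184/9 ≈ 464.8889.
Expenditure moves from 170×431 = 73270 to 163.2222×464.8889 = 75880.1975; change = +2610.20.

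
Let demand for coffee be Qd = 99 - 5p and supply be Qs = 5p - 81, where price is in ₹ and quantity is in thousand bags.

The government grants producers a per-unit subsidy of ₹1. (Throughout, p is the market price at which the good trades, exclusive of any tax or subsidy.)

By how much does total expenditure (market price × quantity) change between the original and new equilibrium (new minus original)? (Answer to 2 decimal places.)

Before the shock: 99 - 5p = 5p - 81 ⇒ 180 = 10p ⇒ p = 18, Q = 9.
Since sellers receive the price plus the subsidy, the effective supply curve becomes Qs = 5p - 76.
Setting them equal: 99 - 5p = 5p - 76 → 175 = 10p, so p = 17.5 and Q = 11.5.
Expenditure moves from 18×9 = 162 to 17.5×11.5 = 201.25; change = +39.25.

+39.25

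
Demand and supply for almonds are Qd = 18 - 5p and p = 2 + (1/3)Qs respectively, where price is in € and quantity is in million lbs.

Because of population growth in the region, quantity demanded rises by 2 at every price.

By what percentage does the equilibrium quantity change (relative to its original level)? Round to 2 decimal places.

+25.00

Before the shock: 18 - 5p = 3p - 6 ⇒ 24 = 8p ⇒ p = 3, Q = 3.
With the change applied: demand Qd = 20 - 5p, supply Qs = 3p - 6.
Equate the new curves: 20 - 5p = 3p - 6, giving 26 = 8p, p = 3.25, Q = 3.75.
%ΔQ = (3.75 − 3) / 3 × 100 = +25.00%.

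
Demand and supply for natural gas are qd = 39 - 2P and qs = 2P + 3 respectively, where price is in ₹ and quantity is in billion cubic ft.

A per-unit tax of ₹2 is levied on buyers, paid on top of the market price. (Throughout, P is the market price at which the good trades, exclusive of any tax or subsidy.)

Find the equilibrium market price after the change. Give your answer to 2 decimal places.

8.00

Initially, 39 - 2P = 2P + 3, so 36 = 4P and P = 9, q = 21.
Since buyers pay the price plus the tax, the effective demand curve becomes qd = 35 - 2P.
New equilibrium: 35 - 2P = 2P + 3 ⇒ 32 = 4P ⇒ P = 8, q = 19.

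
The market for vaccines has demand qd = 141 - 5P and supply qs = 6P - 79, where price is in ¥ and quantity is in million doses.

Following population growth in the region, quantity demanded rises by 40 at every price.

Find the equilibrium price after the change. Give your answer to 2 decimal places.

23.64

Initially, 141 - 5P = 6P - 79, so 220 = 11P and P = 20, q = 41.
The new curves are qd = 181 - 5P (demand) and qs = 6P - 79 (supply).
Equate the new curves: 181 - 5P = 6P - 79, giving 260 = 11P, P = 260/11 ≈ 23.6364, q = 691/11 ≈ 62.8182.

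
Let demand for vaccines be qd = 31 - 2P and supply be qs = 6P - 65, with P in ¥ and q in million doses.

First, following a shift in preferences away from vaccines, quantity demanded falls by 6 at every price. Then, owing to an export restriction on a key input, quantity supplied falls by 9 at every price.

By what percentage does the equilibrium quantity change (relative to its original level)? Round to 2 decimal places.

-96.43

Initially, 31 - 2P = 6P - 65, so 96 = 8P and P = 12, q = 7.
With the change applied: demand qd = 25 - 2P, supply qs = 6P - 74.
Equate the new curves: 25 - 2P = 6P - 74, giving 99 = 8P, P = 12.375, q = 0.25.
%Δq = (0.25 − 7) / 7 × 100 = -96.43%.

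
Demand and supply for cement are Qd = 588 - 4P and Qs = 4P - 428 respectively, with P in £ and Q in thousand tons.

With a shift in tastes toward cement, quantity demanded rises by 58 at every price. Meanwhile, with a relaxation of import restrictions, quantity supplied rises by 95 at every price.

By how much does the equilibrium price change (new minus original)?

-4.625

Initially, 588 - 4P = 4P - 428, so 1016 = 8P and P = 127, Q = 80.
The new curves are Qd = 646 - 4P (demand) and Qs = 4P - 333 (supply).
Clearing the new market: 646 - 4P = 4P - 333, so P = 122.375 and Q = 156.5.
ΔP = 122.375 − 127 = -4.625.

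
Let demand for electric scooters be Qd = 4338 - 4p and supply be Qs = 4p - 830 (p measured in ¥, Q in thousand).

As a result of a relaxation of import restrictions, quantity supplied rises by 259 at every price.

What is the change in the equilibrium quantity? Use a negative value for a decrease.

Initially, 4338 - 4p = 4p - 830, so 5168 = 8p and p = 646, Q = 1754.
After the shift, demand is Qd = 4338 - 4p and supply is Qs = 4p - 571.
Clearing the new market: 4338 - 4p = 4p - 571, so p = 613.625 and Q = 1883.5.
ΔQ = 1883.5 − 1754 = +129.5.

+129.5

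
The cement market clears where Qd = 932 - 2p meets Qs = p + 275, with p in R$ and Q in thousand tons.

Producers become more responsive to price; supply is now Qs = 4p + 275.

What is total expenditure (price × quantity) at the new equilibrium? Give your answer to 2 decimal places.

78073.50

Original equilibrium: 932 - 2p = p + 275 gives 657 = 3p, so p = 219 and Q = 494.
With the change applied: demand Qd = 932 - 2p, supply Qs = 4p + 275.
New equilibrium: 932 - 2p = 4p + 275 ⇒ 657 = 6p ⇒ p = 109.5, Q = 713.
New expenditure = 109.5 × 713 = 78073.50.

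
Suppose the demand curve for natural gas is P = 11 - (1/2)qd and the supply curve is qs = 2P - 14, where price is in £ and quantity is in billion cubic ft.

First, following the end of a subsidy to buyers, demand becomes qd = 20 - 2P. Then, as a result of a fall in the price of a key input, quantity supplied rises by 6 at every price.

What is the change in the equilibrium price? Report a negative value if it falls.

Initially, 22 - 2P = 2P - 14, so 36 = 4P and P = 9, q = 4.
The shock moves the curves to qd = 20 - 2P and qs = 2P - 8.
Clearing the new market: 20 - 2P = 2P - 8, so P = 7 and q = 6.
ΔP = 7 − 9 = -2.

-2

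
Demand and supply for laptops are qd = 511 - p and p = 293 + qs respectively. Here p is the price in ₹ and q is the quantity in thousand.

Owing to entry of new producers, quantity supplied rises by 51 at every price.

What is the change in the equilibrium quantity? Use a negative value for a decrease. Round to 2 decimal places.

Solve the original market: 511 - p = p - 293, hence p = 402 and q = 109.
With the change applied: demand qd = 511 - p, supply qs = p - 242.
Clearing the new market: 511 - p = p - 242, so p = 376.5 and q = 134.5.
Δq = 134.5 − 109 = +25.50.

+25.50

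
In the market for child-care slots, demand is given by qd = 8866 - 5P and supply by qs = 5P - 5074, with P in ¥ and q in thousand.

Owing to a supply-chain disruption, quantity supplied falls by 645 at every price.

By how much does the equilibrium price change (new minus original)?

Original equilibrium: 8866 - 5P = 5P - 5074 gives 13940 = 10P, so P = 1394 and q = 1896.
The shock moves the curves to qd = 8866 - 5P and qs = 5P - 5719.
Setting them equal: 8866 - 5P = 5P - 5719 → 14585 = 10P, so P = 1458.5 and q = 1573.5.
ΔP = 1458.5 − 1394 = +64.5.

+64.5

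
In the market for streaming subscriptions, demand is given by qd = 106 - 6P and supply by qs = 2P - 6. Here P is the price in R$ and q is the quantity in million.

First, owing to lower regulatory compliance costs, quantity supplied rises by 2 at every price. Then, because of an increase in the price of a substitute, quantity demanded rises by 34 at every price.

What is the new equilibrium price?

18

Before the shock: 106 - 6P = 2P - 6 ⇒ 112 = 8P ⇒ P = 14, q = 22.
The shock moves the curves to qd = 140 - 6P and qs = 2P - 4.
Setting them equal: 140 - 6P = 2P - 4 → 144 = 8P, so P = 18 and q = 32.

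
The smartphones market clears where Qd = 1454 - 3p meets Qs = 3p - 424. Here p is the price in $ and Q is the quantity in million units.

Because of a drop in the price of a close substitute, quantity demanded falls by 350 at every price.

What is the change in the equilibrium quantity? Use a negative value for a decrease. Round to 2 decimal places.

Before the shock: 1454 - 3p = 3p - 424 ⇒ 1878 = 6p ⇒ p = 313, Q = 515.
The shock moves the curves to Qd = 1104 - 3p and Qs = 3p - 424.
Equate the new curves: 1104 - 3p = 3p - 424, giving 1528 = 6p, p = 764/3 ≈ 254.6667, Q = 340.
ΔQ = 340 − 515 = -175.00.

-175.00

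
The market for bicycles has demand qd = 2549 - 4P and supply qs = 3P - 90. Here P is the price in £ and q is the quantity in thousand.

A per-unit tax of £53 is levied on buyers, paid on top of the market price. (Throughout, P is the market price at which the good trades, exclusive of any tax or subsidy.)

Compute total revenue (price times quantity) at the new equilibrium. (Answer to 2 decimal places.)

Solve the original market: 2549 - 4P = 3P - 90, hence P = 377 and q = 1041.
Since buyers pay the price plus the tax, the effective demand curve becomes qd = 2337 - 4P.
Clearing the new market: 2337 - 4P = 3P - 90, so P = 2427/7 ≈ 346.7143 and q = 6651/7 ≈ 950.1429.
New expenditure = 346.7143 × 950.1429 = 329428.10.

329428.10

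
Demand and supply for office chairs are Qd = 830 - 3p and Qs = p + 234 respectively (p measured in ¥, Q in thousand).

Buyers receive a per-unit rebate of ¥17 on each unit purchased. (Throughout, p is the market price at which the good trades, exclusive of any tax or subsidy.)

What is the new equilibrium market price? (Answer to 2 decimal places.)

Solve the original market: 830 - 3p = p + 234, hence p = 149 and Q = 383.
Since buyers' out-of-pocket price is the market price minus the rebate, the effective demand curve becomes Qd = 881 - 3p.
New equilibrium: 881 - 3p = p + 234 ⇒ 647 = 4p ⇒ p = 161.75, Q = 395.75.

161.75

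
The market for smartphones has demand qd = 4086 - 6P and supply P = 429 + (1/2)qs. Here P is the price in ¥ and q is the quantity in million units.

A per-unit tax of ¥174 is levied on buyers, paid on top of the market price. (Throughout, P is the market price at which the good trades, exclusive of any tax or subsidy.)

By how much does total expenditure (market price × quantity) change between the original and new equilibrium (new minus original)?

Original equilibrium: 4086 - 6P = 2P - 858 gives 4944 = 8P, so P = 618 and q = 378.
Since buyers pay the price plus the tax, the effective demand curve becomes qd = 3042 - 6P.
Clearing the new market: 3042 - 6P = 2P - 858, so P = 487.5 and q = 117.
Expenditure moves from 618×378 = 233604 to 487.5×117 = 57037.5; change = -176566.5.

-176566.5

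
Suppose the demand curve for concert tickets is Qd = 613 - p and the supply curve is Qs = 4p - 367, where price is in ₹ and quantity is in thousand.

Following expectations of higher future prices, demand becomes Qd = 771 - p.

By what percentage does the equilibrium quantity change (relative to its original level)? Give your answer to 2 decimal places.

+30.31

Original equilibrium: 613 - p = 4p - 367 gives 980 = 5p, so p = 196 and Q = 417.
After the shift, demand is Qd = 771 - p and supply is Qs = 4p - 367.
Clearing the new market: 771 - p = 4p - 367, so p = 227.6 and Q = 543.4.
%ΔQ = (543.4 − 417) / 417 × 100 = +30.31%.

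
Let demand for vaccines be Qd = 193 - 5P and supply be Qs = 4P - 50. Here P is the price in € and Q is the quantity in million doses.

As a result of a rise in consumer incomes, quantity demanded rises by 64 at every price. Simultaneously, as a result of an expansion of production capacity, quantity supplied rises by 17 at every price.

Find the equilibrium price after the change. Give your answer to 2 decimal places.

Before the shock: 193 - 5P = 4P - 50 ⇒ 243 = 9P ⇒ P = 27, Q = 58.
The shock moves the curves to Qd = 257 - 5P and Qs = 4P - 33.
Setting them equal: 257 - 5P = 4P - 33 → 290 = 9P, so P = 290/9 ≈ 32.2222 and Q = 863/9 ≈ 95.8889.

32.22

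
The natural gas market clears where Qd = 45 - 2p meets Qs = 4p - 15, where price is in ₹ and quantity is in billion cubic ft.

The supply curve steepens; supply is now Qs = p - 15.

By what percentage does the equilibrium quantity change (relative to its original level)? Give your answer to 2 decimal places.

-80.00

Original equilibrium: 45 - 2p = 4p - 15 gives 60 = 6p, so p = 10 and Q = 25.
With the change applied: demand Qd = 45 - 2p, supply Qs = p - 15.
Clearing the new market: 45 - 2p = p - 15, so p = 20 and Q = 5.
%ΔQ = (5 − 25) / 25 × 100 = -80.00%.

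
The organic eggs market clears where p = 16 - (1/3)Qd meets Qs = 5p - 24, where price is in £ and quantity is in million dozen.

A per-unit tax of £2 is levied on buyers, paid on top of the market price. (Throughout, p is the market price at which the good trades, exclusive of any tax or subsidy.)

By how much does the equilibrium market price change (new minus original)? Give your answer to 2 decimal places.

Original equilibrium: 48 - 3p = 5p - 24 gives 72 = 8p, so p = 9 and Q = 21.
Since buyers pay the price plus the tax, the effective demand curve becomes Qd = 42 - 3p.
New equilibrium: 42 - 3p = 5p - 24 ⇒ 66 = 8p ⇒ p = 8.25, Q = 17.25.
Δp = 8.25 − 9 = -0.75.

-0.75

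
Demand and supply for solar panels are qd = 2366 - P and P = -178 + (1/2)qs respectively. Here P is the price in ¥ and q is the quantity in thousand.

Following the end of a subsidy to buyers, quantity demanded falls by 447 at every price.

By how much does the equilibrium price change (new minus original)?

Original equilibrium: 2366 - P = 2P + 356 gives 2010 = 3P, so P = 670 and q = 1696.
With the change applied: demand qd = 1919 - P, supply qs = 2P + 356.
Setting them equal: 1919 - P = 2P + 356 → 1563 = 3P, so P = 521 and q = 1398.
ΔP = 521 − 670 = -149.

-149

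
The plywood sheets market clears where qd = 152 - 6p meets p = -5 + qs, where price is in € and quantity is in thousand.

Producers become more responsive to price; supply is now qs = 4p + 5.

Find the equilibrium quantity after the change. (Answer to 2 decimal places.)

Original equilibrium: 152 - 6p = p + 5 gives 147 = 7p, so p = 21 and q = 26.
The shock moves the curves to qd = 152 - 6p and qs = 4p + 5.
New equilibrium: 152 - 6p = 4p + 5 ⇒ 147 = 10p ⇒ p = 14.7, q = 63.8.

63.80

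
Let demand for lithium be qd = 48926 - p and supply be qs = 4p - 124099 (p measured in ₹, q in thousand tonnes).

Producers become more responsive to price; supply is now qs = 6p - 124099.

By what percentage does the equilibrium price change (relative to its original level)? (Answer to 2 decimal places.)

Before the shock: 48926 - p = 4p - 124099 ⇒ 173025 = 5p ⇒ p = 34605, q = 14321.
After the shift, demand is qd = 48926 - p and supply is qs = 6p - 124099.
New equilibrium: 48926 - p = 6p - 124099 ⇒ 173025 = 7p ⇒ p = 173025/7 ≈ 24717.8571, q = 169457/7 ≈ 24208.1429.
%Δp = (24717.8571 − 34605) / 34605 × 100 = -28.57%.

-28.57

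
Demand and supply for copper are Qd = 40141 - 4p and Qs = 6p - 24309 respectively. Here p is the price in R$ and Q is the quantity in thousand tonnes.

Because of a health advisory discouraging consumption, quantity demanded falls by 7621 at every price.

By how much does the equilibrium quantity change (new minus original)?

Initially, 40141 - 4p = 6p - 24309, so 64450 = 10p and p = 6445, Q = 14361.
After the shift, demand is Qd = 32520 - 4p and supply is Qs = 6p - 24309.
New equilibrium: 32520 - 4p = 6p - 24309 ⇒ 56829 = 10p ⇒ p = 5682.9, Q = 9788.4.
ΔQ = 9788.4 − 14361 = -4572.6.

-4572.6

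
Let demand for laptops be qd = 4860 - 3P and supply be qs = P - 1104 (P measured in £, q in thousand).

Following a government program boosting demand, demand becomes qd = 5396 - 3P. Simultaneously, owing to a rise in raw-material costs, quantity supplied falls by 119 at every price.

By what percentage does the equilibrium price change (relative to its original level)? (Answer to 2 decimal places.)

+10.98

Initially, 4860 - 3P = P - 1104, so 5964 = 4P and P = 1491, q = 387.
After the shift, demand is qd = 5396 - 3P and supply is qs = P - 1223.
Equate the new curves: 5396 - 3P = P - 1223, giving 6619 = 4P, P = 1654.75, q = 431.75.
%ΔP = (1654.75 − 1491) / 1491 × 100 = +10.98%.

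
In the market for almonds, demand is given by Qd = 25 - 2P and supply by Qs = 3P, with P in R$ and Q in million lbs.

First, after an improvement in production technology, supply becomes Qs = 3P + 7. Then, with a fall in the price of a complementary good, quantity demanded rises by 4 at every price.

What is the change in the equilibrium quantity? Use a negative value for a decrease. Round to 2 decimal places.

Initially, 25 - 2P = 3P, so 25 = 5P and P = 5, Q = 15.
The new curves are Qd = 29 - 2P (demand) and Qs = 3P + 7 (supply).
New equilibrium: 29 - 2P = 3P + 7 ⇒ 22 = 5P ⇒ P = 4.4, Q = 20.2.
ΔQ = 20.2 − 15 = +5.20.

+5.20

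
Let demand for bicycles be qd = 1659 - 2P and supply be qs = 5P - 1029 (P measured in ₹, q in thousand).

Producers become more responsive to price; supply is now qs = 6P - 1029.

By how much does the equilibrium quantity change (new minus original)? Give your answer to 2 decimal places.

+96.00

Initially, 1659 - 2P = 5P - 1029, so 2688 = 7P and P = 384, q = 891.
After the shift, demand is qd = 1659 - 2P and supply is qs = 6P - 1029.
Clearing the new market: 1659 - 2P = 6P - 1029, so P = 336 and q = 987.
Δq = 987 − 891 = +96.00.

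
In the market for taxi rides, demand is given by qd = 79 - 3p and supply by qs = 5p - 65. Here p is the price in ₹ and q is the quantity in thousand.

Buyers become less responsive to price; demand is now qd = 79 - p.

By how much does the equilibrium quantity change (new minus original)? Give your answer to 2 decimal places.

Initially, 79 - 3p = 5p - 65, so 144 = 8p and p = 18, q = 25.
With the change applied: demand qd = 79 - p, supply qs = 5p - 65.
Setting them equal: 79 - p = 5p - 65 → 144 = 6p, so p = 24 and q = 55.
Δq = 55 − 25 = +30.00.

+30.00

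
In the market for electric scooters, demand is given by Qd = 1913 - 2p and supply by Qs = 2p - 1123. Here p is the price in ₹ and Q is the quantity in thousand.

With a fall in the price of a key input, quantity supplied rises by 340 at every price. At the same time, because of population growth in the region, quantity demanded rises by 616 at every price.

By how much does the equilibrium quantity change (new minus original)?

+478

Before the shock: 1913 - 2p = 2p - 1123 ⇒ 3036 = 4p ⇒ p = 759, Q = 395.
The new curves are Qd = 2529 - 2p (demand) and Qs = 2p - 783 (supply).
Clearing the new market: 2529 - 2p = 2p - 783, so p = 828 and Q = 873.
ΔQ = 873 − 395 = +478.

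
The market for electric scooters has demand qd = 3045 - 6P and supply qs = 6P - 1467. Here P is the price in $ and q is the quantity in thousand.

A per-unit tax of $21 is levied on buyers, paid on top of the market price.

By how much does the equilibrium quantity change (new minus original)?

Before the shock: 3045 - 6P = 6P - 1467 ⇒ 4512 = 12P ⇒ P = 376, q = 789.
Since buyers pay the price plus the tax, the effective demand curve becomes qd = 2919 - 6P.
Clearing the new market: 2919 - 6P = 6P - 1467, so P = 365.5 and q = 726.
Δq = 726 − 789 = -63.

-63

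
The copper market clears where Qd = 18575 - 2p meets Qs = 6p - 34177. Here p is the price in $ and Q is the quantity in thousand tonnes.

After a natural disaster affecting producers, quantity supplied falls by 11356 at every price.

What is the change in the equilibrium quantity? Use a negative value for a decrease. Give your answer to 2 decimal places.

-2839.00

Solve the original market: 18575 - 2p = 6p - 34177, hence p = 6594 and Q = 5387.
After the shift, demand is Qd = 18575 - 2p and supply is Qs = 6p - 45533.
Equate the new curves: 18575 - 2p = 6p - 45533, giving 64108 = 8p, p = 8013.5, Q = 2548.
ΔQ = 2548 − 5387 = -2839.00.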